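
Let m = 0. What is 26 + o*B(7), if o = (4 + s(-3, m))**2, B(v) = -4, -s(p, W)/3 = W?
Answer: -38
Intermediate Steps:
s(p, W) = -3*W
o = 16 (o = (4 - 3*0)**2 = (4 + 0)**2 = 4**2 = 16)
26 + o*B(7) = 26 + 16*(-4) = 26 - 64 = -38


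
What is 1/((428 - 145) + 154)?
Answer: 1/437 ≈ 0.0022883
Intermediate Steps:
1/((428 - 145) + 154) = 1/(283 + 154) = 1/437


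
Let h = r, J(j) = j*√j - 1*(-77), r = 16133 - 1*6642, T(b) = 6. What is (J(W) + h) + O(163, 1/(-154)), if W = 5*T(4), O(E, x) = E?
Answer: 9731 + 30*√30 ≈ 9895.3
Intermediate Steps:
W = 30 (W = 5*6 = 30)
r = 9491 (r = 16133 - 6642 = 9491)
J(j) = 77 + j^(3/2) (J(j) = j^(3/2) + 77 = 77 + j^(3/2))
h = 9491
(J(W) + h) + O(163, 1/(-154)) = ((77 + 30^(3/2)) + 9491) + 163 = ((77 + 30*√30) + 9491) + 163 = (9568 + 30*√30) + 163 = 9731 + 30*√30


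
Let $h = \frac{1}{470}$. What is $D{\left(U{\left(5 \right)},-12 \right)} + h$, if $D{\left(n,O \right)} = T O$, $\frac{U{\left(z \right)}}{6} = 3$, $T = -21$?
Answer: $\frac{118441}{470} \approx 252.0$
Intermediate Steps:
$U{\left(z \right)} = 18$ ($U{\left(z \right)} = 6 \cdot 3 = 18$)
$h = \frac{1}{470} \approx 0.0021277$
$D{\left(n,O \right)} = - 21 O$
$D{\left(U{\left(5 \right)},-12 \right)} + h = \left(-21\right) \left(-12\right) + \frac{1}{470} = 252 + \frac{1}{470} = \frac{118441}{470}$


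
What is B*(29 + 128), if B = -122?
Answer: -19154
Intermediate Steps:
B*(29 + 128) = -122*(29 + 128) = -122*157 = -19154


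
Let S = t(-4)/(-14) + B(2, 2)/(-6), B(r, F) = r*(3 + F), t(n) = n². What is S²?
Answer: 3481/441 ≈ 7.8934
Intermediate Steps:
S = -59/21 (S = (-4)²/(-14) + (2*(3 + 2))/(-6) = 16*(-1/14) + (2*5)*(-⅙) = -8/7 + 10*(-⅙) = -8/7 - 5/3 = -59/21 ≈ -2.8095)
S² = (-59/21)² = 3481/441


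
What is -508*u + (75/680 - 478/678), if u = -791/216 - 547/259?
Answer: 315161943539/107468424 ≈ 2932.6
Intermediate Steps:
u = -323021/55944 (u = -791*1/216 - 547*1/259 = -791/216 - 547/259 = -323021/55944 ≈ -5.7740)
-508*u + (75/680 - 478/678) = -508*(-323021/55944) + (75/680 - 478/678) = 41023667/13986 + (75*(1/680) - 478*1/678) = 41023667/13986 + (15/136 - 239/339) = 41023667/13986 - 27419/46104 = 315161943539/107468424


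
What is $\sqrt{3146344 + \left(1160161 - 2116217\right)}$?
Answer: $4 \sqrt{136893} \approx 1480.0$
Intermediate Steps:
$\sqrt{3146344 + \left(1160161 - 2116217\right)} = \sqrt{3146344 - 956056} = \sqrt{2190288} = 4 \sqrt{136893}$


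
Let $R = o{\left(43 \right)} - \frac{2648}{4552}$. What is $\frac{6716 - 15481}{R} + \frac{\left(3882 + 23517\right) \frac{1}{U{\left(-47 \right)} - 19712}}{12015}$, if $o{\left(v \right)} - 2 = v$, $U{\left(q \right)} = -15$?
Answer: $- \frac{394028836463417}{1996813692990} \approx -197.33$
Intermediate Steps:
$o{\left(v \right)} = 2 + v$
$R = \frac{25274}{569}$ ($R = \left(2 + 43\right) - \frac{2648}{4552} = 45 - \frac{331}{569} = \frac{25274}{569} \approx 44.418$)
$\frac{6716 - 15481}{R} + \frac{\left(3882 + 23517\right) \frac{1}{U{\left(-47 \right)} - 19712}}{12015} = \frac{6716 - 15481}{\frac{25274}{569}} + \frac{\left(3882 + 23517\right) \frac{1}{-15 - 19712}}{12015} = \left(6716 - 15481\right) \frac{569}{25274} + \frac{27399}{-19727} \cdot \frac{1}{12015} = \left(-8765\right) \frac{569}{25274} + 27399 \left(- \frac{1}{19727}\right) \frac{1}{12015} = - \frac{4987285}{25274} - \frac{9133}{79006635} = - \frac{394028836463417}{1996813692990}$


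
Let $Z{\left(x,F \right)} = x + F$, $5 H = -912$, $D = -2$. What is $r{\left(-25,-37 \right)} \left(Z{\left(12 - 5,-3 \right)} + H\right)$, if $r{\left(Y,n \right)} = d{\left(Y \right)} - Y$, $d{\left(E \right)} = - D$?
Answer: $- \frac{24084}{5} \approx -4816.8$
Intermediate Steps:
$H = - \frac{912}{5}$ ($H = \frac{1}{5} \left(-912\right) = - \frac{912}{5} \approx -182.4$)
$d{\left(E \right)} = 2$ ($d{\left(E \right)} = \left(-1\right) \left(-2\right) = 2$)
$r{\left(Y,n \right)} = 2 - Y$
$Z{\left(x,F \right)} = F + x$
$r{\left(-25,-37 \right)} \left(Z{\left(12 - 5,-3 \right)} + H\right) = \left(2 - -25\right) \left(\left(-3 + \left(12 - 5\right)\right) - \frac{912}{5}\right) = \left(2 + 25\right) \left(\left(-3 + \left(12 - 5\right)\right) - \frac{912}{5}\right) = 27 \left(\left(-3 + 7\right) - \frac{912}{5}\right) = 27 \left(4 - \frac{912}{5}\right) = 27 \left(- \frac{892}{5}\right) = - \frac{24084}{5}$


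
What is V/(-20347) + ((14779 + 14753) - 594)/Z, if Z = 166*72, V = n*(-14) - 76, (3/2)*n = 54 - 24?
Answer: 98842733/40531224 ≈ 2.4387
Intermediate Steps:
n = 20 (n = 2*(54 - 24)/3 = (⅔)*30 = 20)
V = -356 (V = 20*(-14) - 76 = -280 - 76 = -356)
Z = 11952
V/(-20347) + ((14779 + 14753) - 594)/Z = -356/(-20347) + ((14779 + 14753) - 594)/11952 = -356*(-1/20347) + (29532 - 594)*(1/11952) = 356/20347 + 28938*(1/11952) = 356/20347 + 4823/1992 = 98842733/40531224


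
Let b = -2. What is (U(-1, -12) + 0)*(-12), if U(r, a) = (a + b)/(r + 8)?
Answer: 24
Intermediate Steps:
U(r, a) = (-2 + a)/(8 + r) (U(r, a) = (a - 2)/(r + 8) = (-2 + a)/(8 + r))
(U(-1, -12) + 0)*(-12) = ((-2 - 12)/(8 - 1) + 0)*(-12) = (-14/7 + 0)*(-12) = ((1/7)*(-14) + 0)*(-12) = (-2 + 0)*(-12) = -2*(-12) = 24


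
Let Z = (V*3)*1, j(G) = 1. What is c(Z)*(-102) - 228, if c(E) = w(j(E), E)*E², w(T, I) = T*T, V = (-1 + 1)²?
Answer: -228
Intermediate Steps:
V = 0 (V = 0² = 0)
w(T, I) = T²
Z = 0 (Z = (0*3)*1 = 0*1 = 0)
c(E) = E² (c(E) = 1²*E² = 1*E² = E²)
c(Z)*(-102) - 228 = 0²*(-102) - 228 = 0*(-102) - 228 = 0 - 228 = -228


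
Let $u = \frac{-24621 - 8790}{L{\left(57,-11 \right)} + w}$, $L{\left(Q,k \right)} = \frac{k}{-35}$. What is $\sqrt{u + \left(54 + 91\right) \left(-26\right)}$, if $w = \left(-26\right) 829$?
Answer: $\frac{i \sqrt{2144578377679655}}{754379} \approx 61.388 i$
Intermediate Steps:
$L{\left(Q,k \right)} = - \frac{k}{35}$ ($L{\left(Q,k \right)} = k \left(- \frac{1}{35}\right) = - \frac{k}{35}$)
$w = -21554$
$u = \frac{1169385}{754379}$ ($u = \frac{-24621 - 8790}{\left(- \frac{1}{35}\right) \left(-11\right) - 21554} = - \frac{33411}{\frac{11}{35} - 21554} = - \frac{33411}{- \frac{754379}{35}} = \left(-33411\right) \left(- \frac{35}{754379}\right) = \frac{1169385}{754379} \approx 1.5501$)
$\sqrt{u + \left(54 + 91\right) \left(-26\right)} = \sqrt{\frac{1169385}{754379} + \left(54 + 91\right) \left(-26\right)} = \sqrt{\frac{1169385}{754379} + 145 \left(-26\right)} = \sqrt{\frac{1169385}{754379} - 3770} = \sqrt{- \frac{2842839445}{754379}} = \frac{i \sqrt{2144578377679655}}{754379}$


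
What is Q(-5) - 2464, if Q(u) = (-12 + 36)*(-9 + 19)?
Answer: -2224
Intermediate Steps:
Q(u) = 240 (Q(u) = 24*10 = 240)
Q(-5) - 2464 = 240 - 2464 = -2224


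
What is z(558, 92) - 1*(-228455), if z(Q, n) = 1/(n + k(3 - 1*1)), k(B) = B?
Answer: 21474771/94 ≈ 2.2846e+5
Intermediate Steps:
z(Q, n) = 1/(2 + n) (z(Q, n) = 1/(n + (3 - 1*1)) = 1/(n + (3 - 1)) = 1/(n + 2) = 1/(2 + n))
z(558, 92) - 1*(-228455) = 1/(2 + 92) - 1*(-228455) = 1/94 + 228455 = 21474771/94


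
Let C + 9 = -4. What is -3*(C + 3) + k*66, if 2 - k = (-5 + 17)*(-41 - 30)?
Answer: 56394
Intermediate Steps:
C = -13 (C = -9 - 4 = -13)
k = 854 (k = 2 - (-5 + 17)*(-41 - 30) = 2 - 12*(-71) = 2 - 1*(-852) = 2 + 852 = 854)
-3*(C + 3) + k*66 = -3*(-13 + 3) + 854*66 = -3*(-10) + 56364 = 30 + 56364 = 56394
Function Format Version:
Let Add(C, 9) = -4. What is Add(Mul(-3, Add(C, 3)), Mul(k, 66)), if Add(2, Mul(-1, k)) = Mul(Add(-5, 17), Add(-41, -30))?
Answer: 56394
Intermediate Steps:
C = -13 (C = Add(-9, -4) = -13)
k = 854 (k = Add(2, Mul(-1, Mul(Add(-5, 17), Add(-41, -30)))) = Add(2, Mul(-1, Mul(12, -71))) = Add(2, Mul(-1, -852)) = Add(2, 852) = 854)
Add(Mul(-3, Add(C, 3)), Mul(k, 66)) = Add(Mul(-3, Add(-13, 3)), Mul(854, 66)) = Add(Mul(-3, -10), 56364) = Add(30, 56364) = 56394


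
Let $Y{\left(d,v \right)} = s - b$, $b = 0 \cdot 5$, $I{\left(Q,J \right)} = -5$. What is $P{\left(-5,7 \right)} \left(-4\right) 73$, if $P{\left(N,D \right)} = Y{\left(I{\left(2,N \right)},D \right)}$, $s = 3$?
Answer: $-876$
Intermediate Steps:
$b = 0$
$Y{\left(d,v \right)} = 3$ ($Y{\left(d,v \right)} = 3 - 0 = 3 + 0 = 3$)
$P{\left(N,D \right)} = 3$
$P{\left(-5,7 \right)} \left(-4\right) 73 = 3 \left(-4\right) 73 = \left(-12\right) 73 = -876$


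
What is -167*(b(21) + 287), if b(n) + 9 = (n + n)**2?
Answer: -341014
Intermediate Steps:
b(n) = -9 + 4*n**2 (b(n) = -9 + (n + n)**2 = -9 + (2*n)**2 = -9 + 4*n**2)
-167*(b(21) + 287) = -167*((-9 + 4*21**2) + 287) = -167*((-9 + 4*441) + 287) = -167*((-9 + 1764) + 287) = -167*(1755 + 287) = -167*2042 = -341014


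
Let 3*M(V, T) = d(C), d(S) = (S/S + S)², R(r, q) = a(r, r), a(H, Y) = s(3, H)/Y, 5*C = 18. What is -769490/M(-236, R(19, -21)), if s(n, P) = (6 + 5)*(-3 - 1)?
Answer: -57711750/529 ≈ -1.0910e+5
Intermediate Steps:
C = 18/5 (C = (⅕)*18 = 18/5 ≈ 3.6000)
s(n, P) = -44 (s(n, P) = 11*(-4) = -44)
a(H, Y) = -44/Y
R(r, q) = -44/r
d(S) = (1 + S)²
M(V, T) = 529/75 (M(V, T) = (1 + 18/5)²/3 = (23/5)²/3 = (⅓)*(529/25) = 529/75)
-769490/M(-236, R(19, -21)) = -769490/529/75 = -769490*75/529 = -57711750/529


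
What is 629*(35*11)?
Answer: 242165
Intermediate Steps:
629*(35*11) = 629*385 = 242165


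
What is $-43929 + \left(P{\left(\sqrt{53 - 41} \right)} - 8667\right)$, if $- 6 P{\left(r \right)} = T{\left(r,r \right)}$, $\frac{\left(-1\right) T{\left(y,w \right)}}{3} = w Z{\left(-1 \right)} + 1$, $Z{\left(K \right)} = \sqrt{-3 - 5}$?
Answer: $- \frac{105191}{2} + 2 i \sqrt{6} \approx -52596.0 + 4.899 i$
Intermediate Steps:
$Z{\left(K \right)} = 2 i \sqrt{2}$ ($Z{\left(K \right)} = \sqrt{-8} = 2 i \sqrt{2}$)
$T{\left(y,w \right)} = -3 - 6 i w \sqrt{2}$ ($T{\left(y,w \right)} = - 3 \left(w 2 i \sqrt{2} + 1\right) = - 3 \left(2 i w \sqrt{2} + 1\right) = - 3 \left(1 + 2 i w \sqrt{2}\right) = -3 - 6 i w \sqrt{2}$)
$P{\left(r \right)} = \frac{1}{2} + i r \sqrt{2}$ ($P{\left(r \right)} = - \frac{-3 - 6 i r \sqrt{2}}{6} = \frac{1}{2} + i r \sqrt{2}$)
$-43929 + \left(P{\left(\sqrt{53 - 41} \right)} - 8667\right) = -43929 - \left(\frac{17333}{2} - i \sqrt{53 - 41} \sqrt{2}\right) = -43929 - \left(\frac{17333}{2} - i \sqrt{12} \sqrt{2}\right) = -43929 - \left(\frac{17333}{2} - i 2 \sqrt{3} \sqrt{2}\right) = -43929 - \left(\frac{17333}{2} - 2 i \sqrt{6}\right) = - \frac{105191}{2} + 2 i \sqrt{6}$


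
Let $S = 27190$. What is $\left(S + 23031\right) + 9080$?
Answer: $59301$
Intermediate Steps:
$\left(S + 23031\right) + 9080 = \left(27190 + 23031\right) + 9080 = 50221 + 9080 = 59301$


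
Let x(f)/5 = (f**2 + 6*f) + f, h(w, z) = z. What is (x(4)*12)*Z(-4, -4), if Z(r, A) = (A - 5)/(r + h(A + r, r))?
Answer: 2970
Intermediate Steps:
x(f) = 5*f**2 + 35*f (x(f) = 5*((f**2 + 6*f) + f) = 5*(f**2 + 7*f) = 5*f**2 + 35*f)
Z(r, A) = (-5 + A)/(2*r) (Z(r, A) = (A - 5)/(r + r) = (-5 + A)/((2*r)) = (-5 + A)*(1/(2*r)) = (-5 + A)/(2*r))
(x(4)*12)*Z(-4, -4) = ((5*4*(7 + 4))*12)*((1/2)*(-5 - 4)/(-4)) = ((5*4*11)*12)*((1/2)*(-1/4)*(-9)) = (220*12)*(9/8) = 2640*(9/8) = 2970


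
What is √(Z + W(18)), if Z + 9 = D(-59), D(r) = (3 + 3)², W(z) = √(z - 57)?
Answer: √(27 + I*√39) ≈ 5.2303 + 0.597*I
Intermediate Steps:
W(z) = √(-57 + z)
D(r) = 36 (D(r) = 6² = 36)
Z = 27 (Z = -9 + 36 = 27)
√(Z + W(18)) = √(27 + √(-57 + 18)) = √(27 + √(-39)) = √(27 + I*√39)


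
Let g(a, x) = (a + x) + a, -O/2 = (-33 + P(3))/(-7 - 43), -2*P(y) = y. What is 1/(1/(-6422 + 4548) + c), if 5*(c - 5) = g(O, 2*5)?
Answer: 234250/1510319 ≈ 0.15510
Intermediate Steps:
P(y) = -y/2
O = -69/50 (O = -2*(-33 - 1/2*3)/(-7 - 43) = -2*(-33 - 3/2)/(-50) = -(-69)*(-1)/50 = -2*69/100 = -69/50 ≈ -1.3800)
g(a, x) = x + 2*a
c = 806/125 (c = 5 + (2*5 + 2*(-69/50))/5 = 5 + (10 - 69/25)/5 = 5 + (1/5)*(181/25) = 5 + 181/125 = 806/125 ≈ 6.4480)
1/(1/(-6422 + 4548) + c) = 1/(1/(-6422 + 4548) + 806/125) = 1/(1/(-1874) + 806/125) = 1/(-1/1874 + 806/125) = 1/(1510319/234250) = 234250/1510319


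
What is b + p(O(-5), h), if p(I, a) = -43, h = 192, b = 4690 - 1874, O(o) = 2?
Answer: 2773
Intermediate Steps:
b = 2816
b + p(O(-5), h) = 2816 - 43 = 2773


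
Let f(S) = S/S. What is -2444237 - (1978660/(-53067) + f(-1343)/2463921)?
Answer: -5606775268110838/2293910451 ≈ -2.4442e+6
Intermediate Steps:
f(S) = 1
-2444237 - (1978660/(-53067) + f(-1343)/2463921) = -2444237 - (1978660/(-53067) + 1/2463921) = -2444237 - (1978660*(-1/53067) + 1*(1/2463921)) = -2444237 - (-104140/2793 + 1/2463921) = -2444237 - 1*(-85530910049/2293910451) = -2444237 + 85530910049/2293910451 = -5606775268110838/2293910451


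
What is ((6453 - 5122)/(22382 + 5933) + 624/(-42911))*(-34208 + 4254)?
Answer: -1181564914874/1215024965 ≈ -972.46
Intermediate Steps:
((6453 - 5122)/(22382 + 5933) + 624/(-42911))*(-34208 + 4254) = (1331/28315 + 624*(-1/42911))*(-29954) = (1331*(1/28315) - 624/42911)*(-29954) = (1331/28315 - 624/42911)*(-29954) = (39445981/1215024965)*(-29954) = -1181564914874/1215024965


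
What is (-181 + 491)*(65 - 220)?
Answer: -48050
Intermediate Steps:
(-181 + 491)*(65 - 220) = 310*(-155) = -48050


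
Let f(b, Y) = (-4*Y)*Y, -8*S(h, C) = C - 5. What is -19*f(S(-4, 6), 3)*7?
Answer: 4788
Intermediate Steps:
S(h, C) = 5/8 - C/8 (S(h, C) = -(C - 5)/8 = -(-5 + C)/8 = 5/8 - C/8)
f(b, Y) = -4*Y²
-19*f(S(-4, 6), 3)*7 = -(-76)*3²*7 = -(-76)*9*7 = -19*(-36)*7 = 684*7 = 4788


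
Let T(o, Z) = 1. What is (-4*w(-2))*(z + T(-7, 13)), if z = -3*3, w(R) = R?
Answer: -64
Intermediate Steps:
z = -9
(-4*w(-2))*(z + T(-7, 13)) = (-4*(-2))*(-9 + 1) = 8*(-8) = -64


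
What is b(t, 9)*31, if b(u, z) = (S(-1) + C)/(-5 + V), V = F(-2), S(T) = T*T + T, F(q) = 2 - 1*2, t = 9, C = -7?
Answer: 217/5 ≈ 43.400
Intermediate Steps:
F(q) = 0 (F(q) = 2 - 2 = 0)
S(T) = T + T**2 (S(T) = T**2 + T = T + T**2)
V = 0
b(u, z) = 7/5 (b(u, z) = (-(1 - 1) - 7)/(-5 + 0) = (-1*0 - 7)/(-5) = (0 - 7)*(-1/5) = -7*(-1/5) = 7/5)
b(t, 9)*31 = (7/5)*31 = 217/5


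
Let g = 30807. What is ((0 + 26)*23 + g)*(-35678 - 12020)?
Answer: -1497955690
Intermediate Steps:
((0 + 26)*23 + g)*(-35678 - 12020) = ((0 + 26)*23 + 30807)*(-35678 - 12020) = (26*23 + 30807)*(-47698) = (598 + 30807)*(-47698) = 31405*(-47698) = -1497955690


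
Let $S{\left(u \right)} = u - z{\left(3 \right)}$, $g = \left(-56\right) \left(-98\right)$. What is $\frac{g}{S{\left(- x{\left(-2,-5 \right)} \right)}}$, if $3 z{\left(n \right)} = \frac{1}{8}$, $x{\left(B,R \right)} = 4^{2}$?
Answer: $- \frac{18816}{55} \approx -342.11$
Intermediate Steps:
$x{\left(B,R \right)} = 16$
$z{\left(n \right)} = \frac{1}{24}$ ($z{\left(n \right)} = \frac{1}{3 \cdot 8} = \frac{1}{3} \cdot \frac{1}{8} = \frac{1}{24}$)
$g = 5488$
$S{\left(u \right)} = - \frac{1}{24} + u$ ($S{\left(u \right)} = u - \frac{1}{24} = - \frac{1}{24} + u$)
$\frac{g}{S{\left(- x{\left(-2,-5 \right)} \right)}} = \frac{5488}{- \frac{1}{24} - 16} = \frac{5488}{- \frac{385}{24}} = 5488 \left(- \frac{24}{385}\right) = - \frac{18816}{55}$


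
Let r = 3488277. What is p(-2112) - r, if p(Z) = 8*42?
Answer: -3487941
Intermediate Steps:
p(Z) = 336
p(-2112) - r = 336 - 1*3488277 = 336 - 3488277 = -3487941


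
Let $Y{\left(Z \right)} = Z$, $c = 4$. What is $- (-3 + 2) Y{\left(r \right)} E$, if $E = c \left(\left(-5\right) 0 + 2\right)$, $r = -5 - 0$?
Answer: $-40$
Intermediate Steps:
$r = -5$ ($r = -5 + 0 = -5$)
$E = 8$ ($E = 4 \left(\left(-5\right) 0 + 2\right) = 4 \left(0 + 2\right) = 4 \cdot 2 = 8$)
$- (-3 + 2) Y{\left(r \right)} E = - (-3 + 2) \left(-5\right) 8 = \left(-1\right) \left(-1\right) \left(-5\right) 8 = 1 \left(-5\right) 8 = \left(-5\right) 8 = -40$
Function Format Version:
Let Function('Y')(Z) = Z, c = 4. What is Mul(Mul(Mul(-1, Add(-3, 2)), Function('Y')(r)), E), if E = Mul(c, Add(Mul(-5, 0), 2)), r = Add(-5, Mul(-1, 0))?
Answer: -40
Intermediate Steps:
r = -5 (r = Add(-5, 0) = -5)
E = 8 (E = Mul(4, Add(Mul(-5, 0), 2)) = Mul(4, Add(0, 2)) = Mul(4, 2) = 8)
Mul(Mul(Mul(-1, Add(-3, 2)), Function('Y')(r)), E) = Mul(Mul(Mul(-1, Add(-3, 2)), -5), 8) = Mul(Mul(Mul(-1, -1), -5), 8) = Mul(Mul(1, -5), 8) = Mul(-5, 8) = -40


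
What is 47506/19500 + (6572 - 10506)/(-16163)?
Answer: 60325177/22512750 ≈ 2.6796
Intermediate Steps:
47506/19500 + (6572 - 10506)/(-16163) = 47506*(1/19500) - 3934*(-1/16163) = 23753/9750 + 562/2309 = 60325177/22512750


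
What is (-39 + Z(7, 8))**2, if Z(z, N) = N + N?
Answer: 529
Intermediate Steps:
Z(z, N) = 2*N
(-39 + Z(7, 8))**2 = (-39 + 2*8)**2 = (-39 + 16)**2 = (-23)**2 = 529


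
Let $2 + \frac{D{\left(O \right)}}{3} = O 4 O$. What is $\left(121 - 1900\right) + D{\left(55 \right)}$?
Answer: $34515$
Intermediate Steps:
$D{\left(O \right)} = -6 + 12 O^{2}$ ($D{\left(O \right)} = -6 + 3 O 4 O = -6 + 3 \cdot 4 O O = -6 + 3 \cdot 4 O^{2} = -6 + 12 O^{2}$)
$\left(121 - 1900\right) + D{\left(55 \right)} = \left(121 - 1900\right) - \left(6 - 12 \cdot 55^{2}\right) = -1779 + \left(-6 + 12 \cdot 3025\right) = -1779 + \left(-6 + 36300\right) = -1779 + 36294 = 34515$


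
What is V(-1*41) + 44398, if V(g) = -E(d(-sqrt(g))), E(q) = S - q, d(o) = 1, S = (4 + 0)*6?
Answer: 44375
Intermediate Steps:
S = 24 (S = 4*6 = 24)
E(q) = 24 - q
V(g) = -23 (V(g) = -(24 - 1*1) = -(24 - 1) = -1*23 = -23)
V(-1*41) + 44398 = -23 + 44398 = 44375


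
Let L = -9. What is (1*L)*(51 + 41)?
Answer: -828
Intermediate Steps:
(1*L)*(51 + 41) = (1*(-9))*(51 + 41) = -9*92 = -828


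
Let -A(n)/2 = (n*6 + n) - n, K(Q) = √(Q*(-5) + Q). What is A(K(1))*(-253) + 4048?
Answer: 4048 + 6072*I ≈ 4048.0 + 6072.0*I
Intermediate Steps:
K(Q) = 2*√(-Q) (K(Q) = √(-5*Q + Q) = √(-4*Q) = 2*√(-Q))
A(n) = -12*n (A(n) = -2*((n*6 + n) - n) = -2*((6*n + n) - n) = -2*(7*n - n) = -12*n)
A(K(1))*(-253) + 4048 = -24*√(-1*1)*(-253) + 4048 = -24*√(-1)*(-253) + 4048 = -24*I*(-253) + 4048 = 6072*I + 4048 = 4048 + 6072*I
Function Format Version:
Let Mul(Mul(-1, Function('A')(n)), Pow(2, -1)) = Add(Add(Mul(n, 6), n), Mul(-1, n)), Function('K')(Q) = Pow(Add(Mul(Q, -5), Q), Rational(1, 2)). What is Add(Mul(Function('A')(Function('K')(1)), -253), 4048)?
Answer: Add(4048, Mul(6072, I)) ≈ Add(4048.0, Mul(6072.0, I))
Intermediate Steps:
Function('K')(Q) = Mul(2, Pow(Mul(-1, Q), Rational(1, 2))) (Function('K')(Q) = Pow(Add(Mul(-5, Q), Q), Rational(1, 2)) = Pow(Mul(-4, Q), Rational(1, 2)) = Mul(2, Pow(Mul(-1, Q), Rational(1, 2))))
Function('A')(n) = Mul(-12, n) (Function('A')(n) = Mul(-2, Add(Add(Mul(n, 6), n), Mul(-1, n))) = Mul(-2, Add(Add(Mul(6, n), n), Mul(-1, n))) = Mul(-2, Add(Mul(7, n), Mul(-1, n))) = Mul(-2, Mul(6, n)) = Mul(-12, n))
Add(Mul(Function('A')(Function('K')(1)), -253), 4048) = Add(Mul(Mul(-12, Mul(2, Pow(Mul(-1, 1), Rational(1, 2)))), -253), 4048) = Add(Mul(Mul(-12, Mul(2, Pow(-1, Rational(1, 2)))), -253), 4048) = Add(Mul(Mul(-12, Mul(2, I)), -253), 4048) = Add(Mul(Mul(-24, I), -253), 4048) = Add(Mul(6072, I), 4048) = Add(4048, Mul(6072, I))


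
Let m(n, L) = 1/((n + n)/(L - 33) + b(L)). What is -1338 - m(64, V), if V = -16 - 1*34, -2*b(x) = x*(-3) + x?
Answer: -5723881/4278 ≈ -1338.0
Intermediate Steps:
b(x) = x (b(x) = -(x*(-3) + x)/2 = -(-3*x + x)/2 = -(-1)*x = x)
V = -50 (V = -16 - 34 = -50)
m(n, L) = 1/(L + 2*n/(-33 + L)) (m(n, L) = 1/((n + n)/(L - 33) + L) = 1/((2*n)/(-33 + L) + L) = 1/(2*n/(-33 + L) + L) = 1/(L + 2*n/(-33 + L)))
-1338 - m(64, V) = -1338 - (-33 - 50)/((-50)² - 33*(-50) + 2*64) = -1338 - (-83)/(2500 + 1650 + 128) = -1338 - (-83)/4278 = -1338 - 1*(-83/4278) = -1338 + 83/4278 = -5723881/4278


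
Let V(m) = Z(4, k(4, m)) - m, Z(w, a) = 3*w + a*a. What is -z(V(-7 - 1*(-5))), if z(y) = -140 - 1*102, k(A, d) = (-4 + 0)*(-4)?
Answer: 242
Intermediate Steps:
k(A, d) = 16 (k(A, d) = -4*(-4) = 16)
Z(w, a) = a² + 3*w (Z(w, a) = 3*w + a² = a² + 3*w)
V(m) = 268 - m (V(m) = (16² + 3*4) - m = (256 + 12) - m = 268 - m)
z(y) = -242 (z(y) = -140 - 102 = -242)
-z(V(-7 - 1*(-5))) = -1*(-242) = 242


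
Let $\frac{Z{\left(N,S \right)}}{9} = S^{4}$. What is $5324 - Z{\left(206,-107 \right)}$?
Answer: $-1179711085$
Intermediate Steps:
$Z{\left(N,S \right)} = 9 S^{4}$
$5324 - Z{\left(206,-107 \right)} = 5324 - 9 \left(-107\right)^{4} = 5324 - 9 \cdot 131079601 = 5324 - 1179716409 = -1179711085$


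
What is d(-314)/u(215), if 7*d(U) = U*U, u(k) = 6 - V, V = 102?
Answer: -24649/168 ≈ -146.72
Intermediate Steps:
u(k) = -96 (u(k) = 6 - 1*102 = 6 - 102 = -96)
d(U) = U**2/7 (d(U) = (U*U)/7 = U**2/7)
d(-314)/u(215) = ((1/7)*(-314)**2)/(-96) = ((1/7)*98596)*(-1/96) = (98596/7)*(-1/96) = -24649/168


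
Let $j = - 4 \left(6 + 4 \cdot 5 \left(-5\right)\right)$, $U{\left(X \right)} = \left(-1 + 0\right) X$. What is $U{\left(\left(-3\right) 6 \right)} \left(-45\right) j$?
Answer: $-304560$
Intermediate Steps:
$U{\left(X \right)} = - X$
$j = 376$ ($j = - 4 \left(6 + 20 \left(-5\right)\right) = - 4 \left(6 - 100\right) = \left(-4\right) \left(-94\right) = 376$)
$U{\left(\left(-3\right) 6 \right)} \left(-45\right) j = - \left(-3\right) 6 \left(-45\right) 376 = \left(-1\right) \left(-18\right) \left(-45\right) 376 = 18 \left(-45\right) 376 = \left(-810\right) 376 = -304560$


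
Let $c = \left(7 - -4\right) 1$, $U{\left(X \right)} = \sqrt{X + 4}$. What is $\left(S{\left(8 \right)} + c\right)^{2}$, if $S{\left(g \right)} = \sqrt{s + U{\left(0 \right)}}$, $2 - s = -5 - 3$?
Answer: $133 + 44 \sqrt{3} \approx 209.21$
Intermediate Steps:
$U{\left(X \right)} = \sqrt{4 + X}$
$s = 10$ ($s = 2 - \left(-5 - 3\right) = 2 - -8 = 2 + 8 = 10$)
$S{\left(g \right)} = 2 \sqrt{3}$ ($S{\left(g \right)} = \sqrt{10 + \sqrt{4 + 0}} = \sqrt{10 + \sqrt{4}} = \sqrt{10 + 2} = \sqrt{12} = 2 \sqrt{3}$)
$c = 11$ ($c = \left(7 + 4\right) 1 = 11 \cdot 1 = 11$)
$\left(S{\left(8 \right)} + c\right)^{2} = \left(2 \sqrt{3} + 11\right)^{2} = \left(11 + 2 \sqrt{3}\right)^{2}$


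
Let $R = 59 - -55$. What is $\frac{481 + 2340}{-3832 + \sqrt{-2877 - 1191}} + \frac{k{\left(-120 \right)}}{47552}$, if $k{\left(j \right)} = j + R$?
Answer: $- \frac{64266084187}{87307207648} - \frac{8463 i \sqrt{113}}{7344146} \approx -0.73609 - 0.01225 i$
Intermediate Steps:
$R = 114$ ($R = 59 + 55 = 114$)
$k{\left(j \right)} = 114 + j$ ($k{\left(j \right)} = j + 114 = 114 + j$)
$\frac{481 + 2340}{-3832 + \sqrt{-2877 - 1191}} + \frac{k{\left(-120 \right)}}{47552} = \frac{481 + 2340}{-3832 + \sqrt{-2877 - 1191}} + \frac{114 - 120}{47552} = \frac{2821}{-3832 + \sqrt{-4068}} - \frac{3}{23776} = \frac{2821}{-3832 + 6 i \sqrt{113}} - \frac{3}{23776} = - \frac{3}{23776} + \frac{2821}{-3832 + 6 i \sqrt{113}}$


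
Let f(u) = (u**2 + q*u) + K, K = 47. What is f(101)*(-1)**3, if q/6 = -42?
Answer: 15204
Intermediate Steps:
q = -252 (q = 6*(-42) = -252)
f(u) = 47 + u**2 - 252*u (f(u) = (u**2 - 252*u) + 47 = 47 + u**2 - 252*u)
f(101)*(-1)**3 = (47 + 101**2 - 252*101)*(-1)**3 = (47 + 10201 - 25452)*(-1) = -15204*(-1) = 15204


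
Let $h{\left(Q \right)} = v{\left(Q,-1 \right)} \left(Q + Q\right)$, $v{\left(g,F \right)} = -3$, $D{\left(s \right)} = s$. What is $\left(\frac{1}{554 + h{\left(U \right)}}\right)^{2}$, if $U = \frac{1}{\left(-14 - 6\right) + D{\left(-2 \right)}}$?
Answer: $\frac{121}{37173409} \approx 3.255 \cdot 10^{-6}$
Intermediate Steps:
$U = - \frac{1}{22}$ ($U = \frac{1}{\left(-14 - 6\right) - 2} = \frac{1}{-20 - 2} = \frac{1}{-22} = - \frac{1}{22} \approx -0.045455$)
$h{\left(Q \right)} = - 6 Q$ ($h{\left(Q \right)} = - 3 \left(Q + Q\right) = - 3 \cdot 2 Q = - 6 Q$)
$\left(\frac{1}{554 + h{\left(U \right)}}\right)^{2} = \left(\frac{1}{554 - - \frac{3}{11}}\right)^{2} = \left(\frac{1}{554 + \frac{3}{11}}\right)^{2} = \left(\frac{1}{\frac{6097}{11}}\right)^{2} = \left(\frac{11}{6097}\right)^{2} = \frac{121}{37173409}$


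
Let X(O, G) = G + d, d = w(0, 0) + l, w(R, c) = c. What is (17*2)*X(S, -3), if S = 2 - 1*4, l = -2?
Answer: -170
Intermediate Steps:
S = -2 (S = 2 - 4 = -2)
d = -2 (d = 0 - 2 = -2)
X(O, G) = -2 + G (X(O, G) = G - 2 = -2 + G)
(17*2)*X(S, -3) = (17*2)*(-2 - 3) = 34*(-5) = -170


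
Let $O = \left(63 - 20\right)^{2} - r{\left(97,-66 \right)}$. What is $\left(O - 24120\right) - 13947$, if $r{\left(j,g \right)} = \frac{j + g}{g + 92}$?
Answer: $- \frac{941699}{26} \approx -36219.0$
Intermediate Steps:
$r{\left(j,g \right)} = \frac{g + j}{92 + g}$
$O = \frac{48043}{26}$ ($O = \left(63 - 20\right)^{2} - \frac{-66 + 97}{92 - 66} = 43^{2} - \frac{1}{26} \cdot 31 = 1849 - \frac{1}{26} \cdot 31 = 1849 - \frac{31}{26} = \frac{48043}{26} \approx 1847.8$)
$\left(O - 24120\right) - 13947 = \left(\frac{48043}{26} - 24120\right) - 13947 = - \frac{579077}{26} - 13947 = - \frac{941699}{26}$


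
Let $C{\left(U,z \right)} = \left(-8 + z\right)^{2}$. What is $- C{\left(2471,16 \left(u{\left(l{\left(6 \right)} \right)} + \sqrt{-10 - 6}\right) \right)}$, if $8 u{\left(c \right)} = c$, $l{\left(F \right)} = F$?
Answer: $4080 - 512 i \approx 4080.0 - 512.0 i$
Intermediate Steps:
$u{\left(c \right)} = \frac{c}{8}$
$- C{\left(2471,16 \left(u{\left(l{\left(6 \right)} \right)} + \sqrt{-10 - 6}\right) \right)} = - \left(-8 + 16 \left(\frac{1}{8} \cdot 6 + \sqrt{-10 - 6}\right)\right)^{2} = - \left(-8 + 16 \left(\frac{3}{4} + \sqrt{-16}\right)\right)^{2} = - \left(-8 + 16 \left(\frac{3}{4} + 4 i\right)\right)^{2} = - \left(-8 + \left(12 + 64 i\right)\right)^{2} = - \left(4 + 64 i\right)^{2}$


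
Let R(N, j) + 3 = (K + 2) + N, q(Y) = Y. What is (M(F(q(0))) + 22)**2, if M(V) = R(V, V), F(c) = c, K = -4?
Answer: 289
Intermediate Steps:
R(N, j) = -5 + N (R(N, j) = -3 + ((-4 + 2) + N) = -3 + (-2 + N) = -5 + N)
M(V) = -5 + V
(M(F(q(0))) + 22)**2 = ((-5 + 0) + 22)**2 = (-5 + 22)**2 = 17**2 = 289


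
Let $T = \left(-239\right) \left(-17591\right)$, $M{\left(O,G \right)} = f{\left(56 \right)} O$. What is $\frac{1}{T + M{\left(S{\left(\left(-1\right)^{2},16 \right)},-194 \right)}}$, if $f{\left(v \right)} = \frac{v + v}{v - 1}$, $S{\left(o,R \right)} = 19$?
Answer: $\frac{55}{231235823} \approx 2.3785 \cdot 10^{-7}$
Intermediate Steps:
$f{\left(v \right)} = \frac{2 v}{-1 + v}$
$M{\left(O,G \right)} = \frac{112 O}{55}$ ($M{\left(O,G \right)} = 2 \cdot 56 \frac{1}{-1 + 56} O = 2 \cdot 56 \cdot \frac{1}{55} O = \frac{112 O}{55}$)
$T = 4204249$
$\frac{1}{T + M{\left(S{\left(\left(-1\right)^{2},16 \right)},-194 \right)}} = \frac{1}{4204249 + \frac{112}{55} \cdot 19} = \frac{1}{4204249 + \frac{2128}{55}} = \frac{1}{\frac{231235823}{55}} = \frac{55}{231235823}$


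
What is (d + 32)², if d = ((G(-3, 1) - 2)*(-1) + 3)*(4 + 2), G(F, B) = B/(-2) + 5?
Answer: 1225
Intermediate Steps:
G(F, B) = 5 - B/2 (G(F, B) = -B/2 + 5 = 5 - B/2)
d = 3 (d = (((5 - ½*1) - 2)*(-1) + 3)*(4 + 2) = (((5 - ½) - 2)*(-1) + 3)*6 = ((9/2 - 2)*(-1) + 3)*6 = ((5/2)*(-1) + 3)*6 = (-5/2 + 3)*6 = (½)*6 = 3)
(d + 32)² = (3 + 32)² = 35² = 1225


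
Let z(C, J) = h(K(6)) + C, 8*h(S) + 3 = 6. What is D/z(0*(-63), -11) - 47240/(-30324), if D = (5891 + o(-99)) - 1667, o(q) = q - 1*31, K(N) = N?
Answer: 27592038/2527 ≈ 10919.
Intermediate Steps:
h(S) = 3/8 (h(S) = -3/8 + (1/8)*6 = -3/8 + 3/4 = 3/8)
o(q) = -31 + q (o(q) = q - 31 = -31 + q)
z(C, J) = 3/8 + C
D = 4094 (D = (5891 + (-31 - 99)) - 1667 = (5891 - 130) - 1667 = 5761 - 1667 = 4094)
D/z(0*(-63), -11) - 47240/(-30324) = 4094/(3/8 + 0*(-63)) - 47240/(-30324) = 4094/(3/8 + 0) - 47240*(-1/30324) = 4094/(3/8) + 11810/7581 = 4094*(8/3) + 11810/7581 = 32752/3 + 11810/7581 = 27592038/2527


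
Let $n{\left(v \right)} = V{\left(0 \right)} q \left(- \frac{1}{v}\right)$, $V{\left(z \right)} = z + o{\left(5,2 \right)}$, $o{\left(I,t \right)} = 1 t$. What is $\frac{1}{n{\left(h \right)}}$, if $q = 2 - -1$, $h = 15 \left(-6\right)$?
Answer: $15$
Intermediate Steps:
$h = -90$
$o{\left(I,t \right)} = t$
$q = 3$ ($q = 2 + 1 = 3$)
$V{\left(z \right)} = 2 + z$ ($V{\left(z \right)} = z + 2 = 2 + z$)
$n{\left(v \right)} = - \frac{6}{v}$ ($n{\left(v \right)} = \left(2 + 0\right) 3 \left(- \frac{1}{v}\right) = 2 \cdot 3 \left(- \frac{1}{v}\right) = 6 \left(- \frac{1}{v}\right) = - \frac{6}{v}$)
$\frac{1}{n{\left(h \right)}} = \frac{1}{\left(-6\right) \frac{1}{-90}} = \frac{1}{\left(-6\right) \left(- \frac{1}{90}\right)} = \frac{1}{\frac{1}{15}} = 15$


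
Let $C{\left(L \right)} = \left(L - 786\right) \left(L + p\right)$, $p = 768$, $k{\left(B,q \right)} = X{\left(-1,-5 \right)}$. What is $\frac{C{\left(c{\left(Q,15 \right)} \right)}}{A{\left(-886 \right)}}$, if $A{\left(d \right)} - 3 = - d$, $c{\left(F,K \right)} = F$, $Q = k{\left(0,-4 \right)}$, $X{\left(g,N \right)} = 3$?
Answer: $- \frac{603693}{889} \approx -679.07$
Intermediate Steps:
$k{\left(B,q \right)} = 3$
$Q = 3$
$C{\left(L \right)} = \left(-786 + L\right) \left(768 + L\right)$ ($C{\left(L \right)} = \left(L - 786\right) \left(L + 768\right) = \left(-786 + L\right) \left(768 + L\right)$)
$A{\left(d \right)} = 3 - d$
$\frac{C{\left(c{\left(Q,15 \right)} \right)}}{A{\left(-886 \right)}} = \frac{-603648 + 3^{2} - 54}{3 - -886} = \frac{-603648 + 9 - 54}{3 + 886} = - \frac{603693}{889}$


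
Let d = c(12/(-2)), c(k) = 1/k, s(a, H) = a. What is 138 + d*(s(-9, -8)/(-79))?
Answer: 21801/158 ≈ 137.98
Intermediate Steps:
d = -⅙ (d = 1/(12/(-2)) = 1/(12*(-½)) = 1/(-6) = -⅙ ≈ -0.16667)
138 + d*(s(-9, -8)/(-79)) = 138 - (-3)/(2*(-79)) = 138 - (-3)*(-1)/(2*79) = 138 - ⅙*9/79 = 138 - 3/158 = 21801/158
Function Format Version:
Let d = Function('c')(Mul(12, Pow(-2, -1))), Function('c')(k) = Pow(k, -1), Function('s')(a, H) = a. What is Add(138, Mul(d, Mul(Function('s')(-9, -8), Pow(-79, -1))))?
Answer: Rational(21801, 158) ≈ 137.98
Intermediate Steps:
d = Rational(-1, 6) (d = Pow(Mul(12, Pow(-2, -1)), -1) = Pow(Mul(12, Rational(-1, 2)), -1) = Pow(-6, -1) = Rational(-1, 6) ≈ -0.16667)
Add(138, Mul(d, Mul(Function('s')(-9, -8), Pow(-79, -1)))) = Add(138, Mul(Rational(-1, 6), Mul(-9, Pow(-79, -1)))) = Add(138, Mul(Rational(-1, 6), Mul(-9, Rational(-1, 79)))) = Add(138, Mul(Rational(-1, 6), Rational(9, 79))) = Add(138, Rational(-3, 158)) = Rational(21801, 158)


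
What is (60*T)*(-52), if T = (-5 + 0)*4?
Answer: 62400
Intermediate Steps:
T = -20 (T = -5*4 = -20)
(60*T)*(-52) = (60*(-20))*(-52) = -1200*(-52) = 62400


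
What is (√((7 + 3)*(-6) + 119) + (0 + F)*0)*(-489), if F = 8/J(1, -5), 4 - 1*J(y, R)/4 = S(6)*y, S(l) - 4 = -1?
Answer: -489*√59 ≈ -3756.1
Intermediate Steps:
S(l) = 3 (S(l) = 4 - 1 = 3)
J(y, R) = 16 - 12*y
F = 2 (F = 8/(16 - 12*1) = 8/(16 - 12) = 8/4 = 8*(¼) = 2)
(√((7 + 3)*(-6) + 119) + (0 + F)*0)*(-489) = (√((7 + 3)*(-6) + 119) + (0 + 2)*0)*(-489) = (√(10*(-6) + 119) + 2*0)*(-489) = (√(-60 + 119) + 0)*(-489) = (√59 + 0)*(-489) = √59*(-489) = -489*√59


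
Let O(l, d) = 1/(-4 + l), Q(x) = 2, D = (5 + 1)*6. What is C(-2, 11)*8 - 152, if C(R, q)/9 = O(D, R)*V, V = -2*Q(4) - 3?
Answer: -671/4 ≈ -167.75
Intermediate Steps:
D = 36 (D = 6*6 = 36)
V = -7 (V = -2*2 - 3 = -4 - 3 = -7)
C(R, q) = -63/32 (C(R, q) = 9*(-7/(-4 + 36)) = 9*(-7/32) = -63/32)
C(-2, 11)*8 - 152 = -63/32*8 - 152 = -63/4 - 152 = -671/4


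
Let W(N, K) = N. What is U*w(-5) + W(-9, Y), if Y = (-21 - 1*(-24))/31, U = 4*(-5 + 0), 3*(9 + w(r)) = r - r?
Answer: 171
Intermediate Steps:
w(r) = -9 (w(r) = -9 + (r - r)/3 = -9 + (⅓)*0 = -9 + 0 = -9)
U = -20 (U = 4*(-5) = -20)
Y = 3/31 (Y = (-21 + 24)*(1/31) = 3*(1/31) = 3/31 ≈ 0.096774)
U*w(-5) + W(-9, Y) = -20*(-9) - 9 = 180 - 9 = 171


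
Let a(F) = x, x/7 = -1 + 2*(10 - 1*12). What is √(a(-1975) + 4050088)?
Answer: √4050053 ≈ 2012.5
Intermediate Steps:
x = -35 (x = 7*(-1 + 2*(10 - 1*12)) = 7*(-1 + 2*(10 - 12)) = 7*(-1 + 2*(-2)) = 7*(-1 - 4) = 7*(-5) = -35)
a(F) = -35
√(a(-1975) + 4050088) = √(-35 + 4050088) = √4050053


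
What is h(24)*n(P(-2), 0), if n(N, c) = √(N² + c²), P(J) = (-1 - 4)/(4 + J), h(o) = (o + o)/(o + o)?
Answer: 5/2 ≈ 2.5000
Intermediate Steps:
h(o) = 1 (h(o) = (2*o)/((2*o)) = (2*o)*(1/(2*o)) = 1)
P(J) = -5/(4 + J)
h(24)*n(P(-2), 0) = 1*√((-5/(4 - 2))² + 0²) = 1*√((-5/2)² + 0) = 1*√(25/4 + 0) = 1*√(25/4) = 1*(5/2) = 5/2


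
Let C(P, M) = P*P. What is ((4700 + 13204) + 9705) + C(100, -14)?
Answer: 37609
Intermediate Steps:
C(P, M) = P²
((4700 + 13204) + 9705) + C(100, -14) = ((4700 + 13204) + 9705) + 100² = (17904 + 9705) + 10000 = 27609 + 10000 = 37609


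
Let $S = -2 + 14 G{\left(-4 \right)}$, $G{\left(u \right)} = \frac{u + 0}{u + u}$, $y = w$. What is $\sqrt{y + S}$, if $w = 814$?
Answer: $3 \sqrt{91} \approx 28.618$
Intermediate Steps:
$y = 814$
$G{\left(u \right)} = \frac{1}{2}$ ($G{\left(u \right)} = \frac{u}{2 u} = u \frac{1}{2 u} = \frac{1}{2}$)
$S = 5$ ($S = -2 + 14 \cdot \frac{1}{2} = -2 + 7 = 5$)
$\sqrt{y + S} = \sqrt{814 + 5} = \sqrt{819} = 3 \sqrt{91}$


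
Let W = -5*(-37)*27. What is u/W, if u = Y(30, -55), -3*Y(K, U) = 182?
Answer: -182/14985 ≈ -0.012145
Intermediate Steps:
Y(K, U) = -182/3 (Y(K, U) = -⅓*182 = -182/3)
u = -182/3 ≈ -60.667
W = 4995 (W = 185*27 = 4995)
u/W = -182/3/4995 = -182/3*1/4995 = -182/14985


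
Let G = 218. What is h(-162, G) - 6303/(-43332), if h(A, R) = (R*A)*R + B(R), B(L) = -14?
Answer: -111202938387/14444 ≈ -7.6989e+6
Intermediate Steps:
h(A, R) = -14 + A*R**2 (h(A, R) = (R*A)*R - 14 = (A*R)*R - 14 = A*R**2 - 14 = -14 + A*R**2)
h(-162, G) - 6303/(-43332) = (-14 - 162*218**2) - 6303/(-43332) = (-14 - 162*47524) - 6303*(-1/43332) = (-14 - 7698888) + 2101/14444 = -7698902 + 2101/14444 = -111202938387/14444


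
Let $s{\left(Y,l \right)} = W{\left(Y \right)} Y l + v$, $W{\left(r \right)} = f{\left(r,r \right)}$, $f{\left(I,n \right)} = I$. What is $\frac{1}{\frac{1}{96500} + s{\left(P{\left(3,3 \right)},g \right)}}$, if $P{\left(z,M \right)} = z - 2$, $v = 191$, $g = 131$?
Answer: $\frac{96500}{31073001} \approx 0.0031056$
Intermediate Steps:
$P{\left(z,M \right)} = -2 + z$ ($P{\left(z,M \right)} = z - 2 = -2 + z$)
$W{\left(r \right)} = r$
$s{\left(Y,l \right)} = 191 + l Y^{2}$ ($s{\left(Y,l \right)} = Y Y l + 191 = Y^{2} l + 191 = l Y^{2} + 191 = 191 + l Y^{2}$)
$\frac{1}{\frac{1}{96500} + s{\left(P{\left(3,3 \right)},g \right)}} = \frac{1}{\frac{1}{96500} + \left(191 + 131 \left(-2 + 3\right)^{2}\right)} = \frac{1}{\frac{1}{96500} + \left(191 + 131 \cdot 1^{2}\right)} = \frac{1}{\frac{1}{96500} + \left(191 + 131 \cdot 1\right)} = \frac{1}{\frac{1}{96500} + \left(191 + 131\right)} = \frac{1}{\frac{1}{96500} + 322} = \frac{1}{\frac{31073001}{96500}} = \frac{96500}{31073001}$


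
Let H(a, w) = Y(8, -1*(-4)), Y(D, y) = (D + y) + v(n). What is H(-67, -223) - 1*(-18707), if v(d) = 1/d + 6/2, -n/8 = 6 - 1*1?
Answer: 748879/40 ≈ 18722.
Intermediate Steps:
n = -40 (n = -8*(6 - 1*1) = -8*(6 - 1) = -8*5 = -40)
v(d) = 3 + 1/d (v(d) = 1/d + 6*(½) = 1/d + 3 = 3 + 1/d)
Y(D, y) = 119/40 + D + y (Y(D, y) = (D + y) + (3 + 1/(-40)) = (D + y) + (3 - 1/40) = (D + y) + 119/40 = 119/40 + D + y)
H(a, w) = 599/40 (H(a, w) = 119/40 + 8 - 1*(-4) = 119/40 + 8 + 4 = 599/40)
H(-67, -223) - 1*(-18707) = 599/40 - 1*(-18707) = 599/40 + 18707 = 748879/40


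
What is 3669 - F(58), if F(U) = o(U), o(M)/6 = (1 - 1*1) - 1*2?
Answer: 3681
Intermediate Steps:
o(M) = -12 (o(M) = 6*((1 - 1*1) - 1*2) = 6*((1 - 1) - 2) = 6*(0 - 2) = 6*(-2) = -12)
F(U) = -12
3669 - F(58) = 3669 - 1*(-12) = 3669 + 12 = 3681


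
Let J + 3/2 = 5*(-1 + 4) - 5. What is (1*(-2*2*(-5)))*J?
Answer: 170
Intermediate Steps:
J = 17/2 (J = -3/2 + (5*(-1 + 4) - 5) = -3/2 + (5*3 - 5) = -3/2 + (15 - 5) = -3/2 + 10 = 17/2 ≈ 8.5000)
(1*(-2*2*(-5)))*J = (1*(-2*2*(-5)))*(17/2) = (1*(-4*(-5)))*(17/2) = (1*20)*(17/2) = 20*(17/2) = 170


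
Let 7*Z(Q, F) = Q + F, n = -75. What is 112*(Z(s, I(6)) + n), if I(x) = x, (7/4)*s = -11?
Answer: -58832/7 ≈ -8404.6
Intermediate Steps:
s = -44/7 (s = (4/7)*(-11) = -44/7 ≈ -6.2857)
Z(Q, F) = F/7 + Q/7 (Z(Q, F) = (Q + F)/7 = (F + Q)/7 = F/7 + Q/7)
112*(Z(s, I(6)) + n) = 112*(((1/7)*6 + (1/7)*(-44/7)) - 75) = 112*((6/7 - 44/49) - 75) = 112*(-2/49 - 75) = 112*(-3677/49) = -58832/7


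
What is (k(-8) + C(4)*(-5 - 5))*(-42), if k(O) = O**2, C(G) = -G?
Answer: -4368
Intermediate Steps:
(k(-8) + C(4)*(-5 - 5))*(-42) = ((-8)**2 + (-1*4)*(-5 - 5))*(-42) = (64 - 4*(-10))*(-42) = (64 + 40)*(-42) = 104*(-42) = -4368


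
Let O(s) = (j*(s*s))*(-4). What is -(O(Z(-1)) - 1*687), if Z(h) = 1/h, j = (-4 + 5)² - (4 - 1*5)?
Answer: 695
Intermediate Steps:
j = 2 (j = 1² - (4 - 5) = 1 - 1*(-1) = 1 + 1 = 2)
O(s) = -8*s² (O(s) = (2*(s*s))*(-4) = (2*s²)*(-4) = -8*s²)
-(O(Z(-1)) - 1*687) = -(-8*(1/(-1))² - 1*687) = -(-8*(-1)² - 687) = -(-8*1 - 687) = -(-8 - 687) = -1*(-695) = 695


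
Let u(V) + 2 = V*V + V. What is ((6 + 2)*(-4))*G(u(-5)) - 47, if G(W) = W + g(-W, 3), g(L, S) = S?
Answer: -719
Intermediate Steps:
u(V) = -2 + V + V**2 (u(V) = -2 + (V*V + V) = -2 + (V**2 + V) = -2 + (V + V**2) = -2 + V + V**2)
G(W) = 3 + W (G(W) = W + 3 = 3 + W)
((6 + 2)*(-4))*G(u(-5)) - 47 = ((6 + 2)*(-4))*(3 + (-2 - 5 + (-5)**2)) - 47 = (8*(-4))*(3 + (-2 - 5 + 25)) - 47 = -32*(3 + 18) - 47 = -32*21 - 47 = -672 - 47 = -719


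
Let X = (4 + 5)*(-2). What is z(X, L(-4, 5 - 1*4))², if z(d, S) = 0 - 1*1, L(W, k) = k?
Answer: 1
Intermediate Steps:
X = -18 (X = 9*(-2) = -18)
z(d, S) = -1 (z(d, S) = 0 - 1 = -1)
z(X, L(-4, 5 - 1*4))² = (-1)² = 1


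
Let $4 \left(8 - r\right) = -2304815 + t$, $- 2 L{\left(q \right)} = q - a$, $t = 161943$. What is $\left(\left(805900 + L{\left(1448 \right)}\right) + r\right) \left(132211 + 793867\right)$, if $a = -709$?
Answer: $1241451547705$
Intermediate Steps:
$L{\left(q \right)} = - \frac{709}{2} - \frac{q}{2}$ ($L{\left(q \right)} = - \frac{q - -709}{2} = - \frac{q + 709}{2} = - \frac{709 + q}{2} = - \frac{709}{2} - \frac{q}{2}$)
$r = 535726$ ($r = 8 - \frac{-2304815 + 161943}{4} = 8 - -535718 = 8 + 535718 = 535726$)
$\left(\left(805900 + L{\left(1448 \right)}\right) + r\right) \left(132211 + 793867\right) = \left(\left(805900 - \frac{2157}{2}\right) + 535726\right) \left(132211 + 793867\right) = \left(\left(805900 - \frac{2157}{2}\right) + 535726\right) 926078 = \left(\frac{1609643}{2} + 535726\right) 926078 = \frac{2681095}{2} \cdot 926078 = 1241451547705$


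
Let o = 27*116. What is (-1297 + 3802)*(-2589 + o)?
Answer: 1360215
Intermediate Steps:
o = 3132
(-1297 + 3802)*(-2589 + o) = (-1297 + 3802)*(-2589 + 3132) = 2505*543 = 1360215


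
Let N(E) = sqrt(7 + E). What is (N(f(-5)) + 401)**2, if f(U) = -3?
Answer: 162409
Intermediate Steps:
(N(f(-5)) + 401)**2 = (sqrt(7 - 3) + 401)**2 = (sqrt(4) + 401)**2 = (2 + 401)**2 = 403**2 = 162409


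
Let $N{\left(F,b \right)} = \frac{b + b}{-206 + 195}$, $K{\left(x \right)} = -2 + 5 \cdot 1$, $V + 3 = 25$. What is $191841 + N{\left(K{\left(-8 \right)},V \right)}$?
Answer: $191837$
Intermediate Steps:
$V = 22$ ($V = -3 + 25 = 22$)
$K{\left(x \right)} = 3$ ($K{\left(x \right)} = -2 + 5 = 3$)
$N{\left(F,b \right)} = - \frac{2 b}{11}$ ($N{\left(F,b \right)} = \frac{2 b}{-11} = 2 b \left(- \frac{1}{11}\right) = - \frac{2 b}{11}$)
$191841 + N{\left(K{\left(-8 \right)},V \right)} = 191841 - 4 = 191837$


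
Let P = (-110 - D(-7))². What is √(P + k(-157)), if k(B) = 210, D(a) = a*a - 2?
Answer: √24859 ≈ 157.67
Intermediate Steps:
D(a) = -2 + a² (D(a) = a² - 2 = -2 + a²)
P = 24649 (P = (-110 - (-2 + (-7)²))² = (-110 - (-2 + 49))² = (-110 - 1*47)² = (-110 - 47)² = (-157)² = 24649)
√(P + k(-157)) = √(24649 + 210) = √24859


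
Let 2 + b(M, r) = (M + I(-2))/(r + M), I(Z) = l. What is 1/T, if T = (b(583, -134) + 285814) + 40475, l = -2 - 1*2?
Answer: 449/146503442 ≈ 3.0648e-6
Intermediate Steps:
l = -4 (l = -2 - 2 = -4)
I(Z) = -4
b(M, r) = -2 + (-4 + M)/(M + r) (b(M, r) = -2 + (M - 4)/(r + M) = -2 + (-4 + M)/(M + r))
T = 146503442/449 (T = ((-4 - 1*583 - 2*(-134))/(583 - 134) + 285814) + 40475 = ((-4 - 583 + 268)/449 + 285814) + 40475 = ((1/449)*(-319) + 285814) + 40475 = (-319/449 + 285814) + 40475 = 128330167/449 + 40475 = 146503442/449 ≈ 3.2629e+5)
1/T = 1/(146503442/449) = 449/146503442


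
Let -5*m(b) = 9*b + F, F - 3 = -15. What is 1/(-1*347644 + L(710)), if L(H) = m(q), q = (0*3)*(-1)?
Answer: -5/1738208 ≈ -2.8765e-6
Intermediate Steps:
F = -12 (F = 3 - 15 = -12)
q = 0 (q = 0*(-1) = 0)
m(b) = 12/5 - 9*b/5 (m(b) = -(9*b - 12)/5 = -(-12 + 9*b)/5 = 12/5 - 9*b/5)
L(H) = 12/5 (L(H) = 12/5 - 9/5*0 = 12/5 + 0 = 12/5)
1/(-1*347644 + L(710)) = 1/(-1*347644 + 12/5) = 1/(-347644 + 12/5) = 1/(-1738208/5) = -5/1738208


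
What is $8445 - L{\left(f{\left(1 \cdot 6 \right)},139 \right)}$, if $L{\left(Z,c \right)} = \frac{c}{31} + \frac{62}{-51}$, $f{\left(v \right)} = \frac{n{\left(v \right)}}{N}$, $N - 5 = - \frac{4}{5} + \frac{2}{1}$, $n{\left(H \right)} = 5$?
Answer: $\frac{13346378}{1581} \approx 8441.7$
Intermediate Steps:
$N = \frac{31}{5}$ ($N = 5 + \left(- \frac{4}{5} + \frac{2}{1}\right) = 5 + \left(\left(-4\right) \frac{1}{5} + 2 \cdot 1\right) = 5 + \left(- \frac{4}{5} + 2\right) = 5 + \frac{6}{5} = \frac{31}{5} \approx 6.2$)
$f{\left(v \right)} = \frac{25}{31}$ ($f{\left(v \right)} = \frac{5}{\frac{31}{5}} = 5 \cdot \frac{5}{31} = \frac{25}{31}$)
$L{\left(Z,c \right)} = - \frac{62}{51} + \frac{c}{31}$ ($L{\left(Z,c \right)} = c \frac{1}{31} + 62 \left(- \frac{1}{51}\right) = \frac{c}{31} - \frac{62}{51} = - \frac{62}{51} + \frac{c}{31}$)
$8445 - L{\left(f{\left(1 \cdot 6 \right)},139 \right)} = 8445 - \left(- \frac{62}{51} + \frac{1}{31} \cdot 139\right) = 8445 - \left(- \frac{62}{51} + \frac{139}{31}\right) = 8445 - \frac{5167}{1581} = \frac{13346378}{1581}$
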